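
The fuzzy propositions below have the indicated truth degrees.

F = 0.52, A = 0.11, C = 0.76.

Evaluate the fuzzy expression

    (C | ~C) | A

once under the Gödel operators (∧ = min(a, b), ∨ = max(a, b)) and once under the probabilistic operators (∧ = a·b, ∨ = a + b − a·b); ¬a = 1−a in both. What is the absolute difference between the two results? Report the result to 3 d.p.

0.078

Under Gödel:
  ~C = 1 − 0.76 = 0.24
  C | ~C = max(a, b) on (0.76, 0.24) = 0.76
  (C | ~C) | A = max(a, b) on (0.76, 0.11) = 0.76
  → value = 0.7600
Under probabilistic:
  ~C = 1 − 0.7600 = 0.2400
  C | ~C = a + b − a·b on (0.7600, 0.2400) = 0.8176
  (C | ~C) | A = a + b − a·b on (0.8176, 0.1100) = 0.8377
  → value = 0.8377
|0.7600 − 0.8377| = 0.078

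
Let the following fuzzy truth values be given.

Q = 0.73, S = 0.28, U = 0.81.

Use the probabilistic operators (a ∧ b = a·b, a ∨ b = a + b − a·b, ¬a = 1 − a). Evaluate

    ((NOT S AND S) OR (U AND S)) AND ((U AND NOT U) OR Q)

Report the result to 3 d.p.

NOT S = 1 − 0.2800 = 0.7200
NOT S AND S = a·b on (0.7200, 0.2800) = 0.2016
U AND S = a·b on (0.8100, 0.2800) = 0.2268
(NOT S AND S) OR (U AND S) = a + b − a·b on (0.2016, 0.2268) = 0.3827
NOT U = 1 − 0.8100 = 0.1900
U AND NOT U = a·b on (0.8100, 0.1900) = 0.1539
(U AND NOT U) OR Q = a + b − a·b on (0.1539, 0.7300) = 0.7716
((NOT S AND S) OR (U AND S)) AND ((U AND NOT U) OR Q) = a·b on (0.3827, 0.7716) = 0.2953

0.295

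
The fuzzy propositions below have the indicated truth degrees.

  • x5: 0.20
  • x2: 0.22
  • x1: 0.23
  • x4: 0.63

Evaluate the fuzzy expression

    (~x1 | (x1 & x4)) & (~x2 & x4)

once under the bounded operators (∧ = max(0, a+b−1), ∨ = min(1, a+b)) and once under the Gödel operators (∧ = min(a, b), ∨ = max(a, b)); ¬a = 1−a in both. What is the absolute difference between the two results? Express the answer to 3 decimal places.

Under bounded:
  ~x1 = 1 − 0.23 = 0.77
  x1 & x4 = max(0, a+b−1) on (0.23, 0.63) = 0.00
  ~x1 | (x1 & x4) = min(1, a+b) on (0.77, 0.00) = 0.77
  ~x2 = 1 − 0.22 = 0.78
  ~x2 & x4 = max(0, a+b−1) on (0.78, 0.63) = 0.41
  (~x1 | (x1 & x4)) & (~x2 & x4) = max(0, a+b−1) on (0.77, 0.41) = 0.18
  → value = 0.1800
Under Gödel:
  ~x1 = 1 − 0.23 = 0.77
  x1 & x4 = min(a, b) on (0.23, 0.63) = 0.23
  ~x1 | (x1 & x4) = max(a, b) on (0.77, 0.23) = 0.77
  ~x2 = 1 − 0.22 = 0.78
  ~x2 & x4 = min(a, b) on (0.78, 0.63) = 0.63
  (~x1 | (x1 & x4)) & (~x2 & x4) = min(a, b) on (0.77, 0.63) = 0.63
  → value = 0.6300
|0.1800 − 0.6300| = 0.450

0.450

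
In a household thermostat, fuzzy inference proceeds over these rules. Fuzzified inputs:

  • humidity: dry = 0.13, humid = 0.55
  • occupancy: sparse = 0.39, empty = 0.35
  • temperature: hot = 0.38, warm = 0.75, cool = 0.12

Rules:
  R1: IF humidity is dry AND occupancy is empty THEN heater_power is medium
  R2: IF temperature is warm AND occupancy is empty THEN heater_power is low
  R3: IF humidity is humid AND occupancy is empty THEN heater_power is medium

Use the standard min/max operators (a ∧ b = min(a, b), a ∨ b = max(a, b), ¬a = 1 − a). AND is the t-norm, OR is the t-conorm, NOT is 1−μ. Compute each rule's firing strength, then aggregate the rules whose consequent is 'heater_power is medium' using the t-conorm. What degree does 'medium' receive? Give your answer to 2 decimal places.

R1: dry=0.13, empty=0.35; AND[min(a, b)] → w = 0.13
R2: warm=0.75, empty=0.35; AND[min(a, b)] → w = 0.35
R3: humid=0.55, empty=0.35; AND[min(a, b)] → w = 0.35
Rules with consequent 'medium': {R1, R3} → strengths 0.13, 0.35
Aggregate via t-conorm [max(a, b)]: 0.35

0.35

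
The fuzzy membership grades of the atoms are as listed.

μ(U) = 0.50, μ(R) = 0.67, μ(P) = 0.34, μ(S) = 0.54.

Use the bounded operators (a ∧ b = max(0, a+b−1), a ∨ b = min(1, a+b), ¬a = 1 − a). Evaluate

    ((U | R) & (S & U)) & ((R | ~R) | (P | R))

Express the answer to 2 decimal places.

U | R = min(1, a+b) on (0.50, 0.67) = 1.00
S & U = max(0, a+b−1) on (0.54, 0.50) = 0.04
(U | R) & (S & U) = max(0, a+b−1) on (1.00, 0.04) = 0.04
~R = 1 − 0.67 = 0.33
R | ~R = min(1, a+b) on (0.67, 0.33) = 1.00
P | R = min(1, a+b) on (0.34, 0.67) = 1.00
(R | ~R) | (P | R) = min(1, a+b) on (1.00, 1.00) = 1.00
((U | R) & (S & U)) & ((R | ~R) | (P | R)) = max(0, a+b−1) on (0.04, 1.00) = 0.04

0.04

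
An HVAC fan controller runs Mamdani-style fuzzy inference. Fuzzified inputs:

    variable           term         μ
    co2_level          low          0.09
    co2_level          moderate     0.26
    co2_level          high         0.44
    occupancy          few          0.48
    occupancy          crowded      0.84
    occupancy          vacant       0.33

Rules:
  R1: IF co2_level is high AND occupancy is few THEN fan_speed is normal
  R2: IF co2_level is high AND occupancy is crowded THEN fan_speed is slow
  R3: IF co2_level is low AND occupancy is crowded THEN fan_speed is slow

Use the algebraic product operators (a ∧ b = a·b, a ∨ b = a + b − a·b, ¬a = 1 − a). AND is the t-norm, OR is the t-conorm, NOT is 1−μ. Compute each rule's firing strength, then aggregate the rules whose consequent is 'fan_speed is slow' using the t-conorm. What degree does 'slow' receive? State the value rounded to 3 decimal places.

R1: high=0.44, few=0.48; AND[a·b] → w = 0.2112
R2: high=0.44, crowded=0.84; AND[a·b] → w = 0.3696
R3: low=0.09, crowded=0.84; AND[a·b] → w = 0.0756
Rules with consequent 'slow': {R2, R3} → strengths 0.3696, 0.0756
Aggregate via t-conorm [a + b − a·b]: 0.4173

0.417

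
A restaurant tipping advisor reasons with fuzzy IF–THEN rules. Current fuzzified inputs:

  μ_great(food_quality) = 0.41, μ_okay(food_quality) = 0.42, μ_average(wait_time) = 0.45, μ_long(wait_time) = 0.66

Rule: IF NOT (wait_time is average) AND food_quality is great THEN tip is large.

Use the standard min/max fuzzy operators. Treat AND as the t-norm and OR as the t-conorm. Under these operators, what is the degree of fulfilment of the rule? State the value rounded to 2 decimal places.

firing strength: ¬average=1−0.45=0.55, great=0.41; AND[min(a, b)] → w = 0.41

0.41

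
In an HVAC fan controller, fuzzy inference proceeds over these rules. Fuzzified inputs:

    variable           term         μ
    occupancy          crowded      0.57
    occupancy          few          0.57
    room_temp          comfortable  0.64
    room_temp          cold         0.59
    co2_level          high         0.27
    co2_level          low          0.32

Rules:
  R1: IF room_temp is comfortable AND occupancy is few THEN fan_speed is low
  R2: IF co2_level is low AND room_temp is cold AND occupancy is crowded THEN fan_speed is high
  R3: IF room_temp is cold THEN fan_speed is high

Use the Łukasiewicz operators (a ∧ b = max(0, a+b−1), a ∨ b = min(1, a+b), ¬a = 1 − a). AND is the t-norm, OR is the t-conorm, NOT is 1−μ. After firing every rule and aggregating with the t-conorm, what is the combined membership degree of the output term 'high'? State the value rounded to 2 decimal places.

0.59

R1: comfortable=0.64, few=0.57; AND[max(0, a+b−1)] → w = 0.21
R2: low=0.32, cold=0.59, crowded=0.57; AND[max(0, a+b−1)] → w = 0.00
R3: cold=0.59 → w = 0.59
Rules with consequent 'high': {R2, R3} → strengths 0.00, 0.59
Aggregate via t-conorm [min(1, a+b)]: 0.59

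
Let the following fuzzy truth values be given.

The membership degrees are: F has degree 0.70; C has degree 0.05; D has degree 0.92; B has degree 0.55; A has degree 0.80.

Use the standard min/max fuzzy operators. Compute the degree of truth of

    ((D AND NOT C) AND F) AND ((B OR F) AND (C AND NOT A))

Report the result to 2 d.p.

NOT C = 1 − 0.05 = 0.95
D AND NOT C = min(a, b) on (0.92, 0.95) = 0.92
(D AND NOT C) AND F = min(a, b) on (0.92, 0.70) = 0.70
B OR F = max(a, b) on (0.55, 0.70) = 0.70
NOT A = 1 − 0.80 = 0.20
C AND NOT A = min(a, b) on (0.05, 0.20) = 0.05
(B OR F) AND (C AND NOT A) = min(a, b) on (0.70, 0.05) = 0.05
((D AND NOT C) AND F) AND ((B OR F) AND (C AND NOT A)) = min(a, b) on (0.70, 0.05) = 0.05

0.05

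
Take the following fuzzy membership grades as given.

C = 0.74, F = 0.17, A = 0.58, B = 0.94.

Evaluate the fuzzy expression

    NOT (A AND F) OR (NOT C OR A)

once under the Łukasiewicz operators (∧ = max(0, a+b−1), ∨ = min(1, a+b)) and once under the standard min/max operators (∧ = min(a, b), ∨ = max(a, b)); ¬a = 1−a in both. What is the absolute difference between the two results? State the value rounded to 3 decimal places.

0.170

Under Łukasiewicz:
  A AND F = max(0, a+b−1) on (0.58, 0.17) = 0.00
  NOT (A AND F) = 1 − 0.00 = 1.00
  NOT C = 1 − 0.74 = 0.26
  NOT C OR A = min(1, a+b) on (0.26, 0.58) = 0.84
  NOT (A AND F) OR (NOT C OR A) = min(1, a+b) on (1.00, 0.84) = 1.00
  → value = 1.0000
Under standard min/max:
  A AND F = min(a, b) on (0.58, 0.17) = 0.17
  NOT (A AND F) = 1 − 0.17 = 0.83
  NOT C = 1 − 0.74 = 0.26
  NOT C OR A = max(a, b) on (0.26, 0.58) = 0.58
  NOT (A AND F) OR (NOT C OR A) = max(a, b) on (0.83, 0.58) = 0.83
  → value = 0.8300
|1.0000 − 0.8300| = 0.170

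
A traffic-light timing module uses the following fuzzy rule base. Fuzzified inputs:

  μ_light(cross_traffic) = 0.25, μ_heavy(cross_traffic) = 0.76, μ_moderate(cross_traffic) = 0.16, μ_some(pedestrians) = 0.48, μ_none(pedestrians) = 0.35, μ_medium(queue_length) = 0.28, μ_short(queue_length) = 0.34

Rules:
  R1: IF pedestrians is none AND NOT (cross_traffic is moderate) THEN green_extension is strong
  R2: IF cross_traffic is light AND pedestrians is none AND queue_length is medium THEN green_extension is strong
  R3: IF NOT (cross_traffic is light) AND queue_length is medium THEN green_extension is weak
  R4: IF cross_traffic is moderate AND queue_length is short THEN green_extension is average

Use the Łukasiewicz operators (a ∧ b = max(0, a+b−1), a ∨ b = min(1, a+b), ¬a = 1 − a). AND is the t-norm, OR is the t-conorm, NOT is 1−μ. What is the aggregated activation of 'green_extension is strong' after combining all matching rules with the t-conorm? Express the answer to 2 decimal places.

0.19

R1: none=0.35, ¬moderate=1−0.16=0.84; AND[max(0, a+b−1)] → w = 0.19
R2: light=0.25, none=0.35, medium=0.28; AND[max(0, a+b−1)] → w = 0.00
R3: ¬light=1−0.25=0.75, medium=0.28; AND[max(0, a+b−1)] → w = 0.03
R4: moderate=0.16, short=0.34; AND[max(0, a+b−1)] → w = 0.00
Rules with consequent 'strong': {R1, R2} → strengths 0.19, 0.00
Aggregate via t-conorm [min(1, a+b)]: 0.19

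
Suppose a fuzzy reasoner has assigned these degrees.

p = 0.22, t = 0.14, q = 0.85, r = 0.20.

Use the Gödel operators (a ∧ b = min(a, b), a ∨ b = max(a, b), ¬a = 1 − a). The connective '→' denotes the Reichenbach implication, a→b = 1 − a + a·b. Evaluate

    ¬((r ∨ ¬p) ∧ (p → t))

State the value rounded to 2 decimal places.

¬p = 1 − 0.22 = 0.78
r ∨ ¬p = max(a, b) on (0.20, 0.78) = 0.78
p → t  [Reichenbach: 1 − a + a·b] with a=0.22, b=0.14 → 0.81
(r ∨ ¬p) ∧ (p → t) = min(a, b) on (0.78, 0.81) = 0.78
¬((r ∨ ¬p) ∧ (p → t)) = 1 − 0.78 = 0.22

0.22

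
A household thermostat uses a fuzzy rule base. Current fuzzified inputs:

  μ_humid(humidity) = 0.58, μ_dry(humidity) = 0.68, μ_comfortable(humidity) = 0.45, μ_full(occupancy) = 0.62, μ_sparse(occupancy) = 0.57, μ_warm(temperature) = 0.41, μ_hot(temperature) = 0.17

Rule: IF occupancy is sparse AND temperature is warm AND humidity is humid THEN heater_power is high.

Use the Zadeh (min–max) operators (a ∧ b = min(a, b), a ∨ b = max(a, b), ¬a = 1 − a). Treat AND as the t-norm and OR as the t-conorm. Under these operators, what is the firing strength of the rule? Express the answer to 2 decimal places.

0.41

firing strength: sparse=0.57, warm=0.41, humid=0.58; AND[min(a, b)] → w = 0.41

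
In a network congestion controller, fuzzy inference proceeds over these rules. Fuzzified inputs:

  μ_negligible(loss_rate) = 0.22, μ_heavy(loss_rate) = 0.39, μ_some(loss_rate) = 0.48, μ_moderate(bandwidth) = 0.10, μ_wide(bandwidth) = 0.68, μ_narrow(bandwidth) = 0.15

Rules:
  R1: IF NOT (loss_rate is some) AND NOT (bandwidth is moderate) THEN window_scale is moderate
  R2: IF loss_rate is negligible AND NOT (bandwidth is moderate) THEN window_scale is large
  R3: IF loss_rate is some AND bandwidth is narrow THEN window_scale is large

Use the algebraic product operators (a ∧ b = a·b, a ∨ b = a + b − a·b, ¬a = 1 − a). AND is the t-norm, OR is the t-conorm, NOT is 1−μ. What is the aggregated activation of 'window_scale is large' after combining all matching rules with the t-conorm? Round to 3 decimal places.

0.256

R1: ¬some=1−0.48=0.52, ¬moderate=1−0.10=0.90; AND[a·b] → w = 0.4680
R2: negligible=0.22, ¬moderate=1−0.10=0.90; AND[a·b] → w = 0.1980
R3: some=0.48, narrow=0.15; AND[a·b] → w = 0.0720
Rules with consequent 'large': {R2, R3} → strengths 0.1980, 0.0720
Aggregate via t-conorm [a + b − a·b]: 0.2557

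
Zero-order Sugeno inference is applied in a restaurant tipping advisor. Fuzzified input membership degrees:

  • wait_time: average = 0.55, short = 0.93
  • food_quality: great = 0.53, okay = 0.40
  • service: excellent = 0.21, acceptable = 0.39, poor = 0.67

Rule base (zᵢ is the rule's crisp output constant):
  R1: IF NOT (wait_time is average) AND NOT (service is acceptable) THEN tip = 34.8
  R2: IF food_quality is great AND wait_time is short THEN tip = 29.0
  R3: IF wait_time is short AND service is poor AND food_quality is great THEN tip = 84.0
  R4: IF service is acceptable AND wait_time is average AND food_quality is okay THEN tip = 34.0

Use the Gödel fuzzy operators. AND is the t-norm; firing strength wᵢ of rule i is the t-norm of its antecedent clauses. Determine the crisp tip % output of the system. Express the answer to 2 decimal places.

R1 (z=34.8): ¬average=1−0.55=0.45, ¬acceptable=1−0.39=0.61; AND[min(a, b)] → w = 0.45
R2 (z=29.0): great=0.53, short=0.93; AND[min(a, b)] → w = 0.53
R3 (z=84.0): short=0.93, poor=0.67, great=0.53; AND[min(a, b)] → w = 0.53
R4 (z=34.0): acceptable=0.39, average=0.55, okay=0.40; AND[min(a, b)] → w = 0.39
Weighted average = (0.45·34.8 + 0.53·29.0 + 0.53·84.0 + 0.39·34.0) / (0.45 + 0.53 + 0.53 + 0.39)
  = 88.8100 / 1.9000 = 46.74

46.74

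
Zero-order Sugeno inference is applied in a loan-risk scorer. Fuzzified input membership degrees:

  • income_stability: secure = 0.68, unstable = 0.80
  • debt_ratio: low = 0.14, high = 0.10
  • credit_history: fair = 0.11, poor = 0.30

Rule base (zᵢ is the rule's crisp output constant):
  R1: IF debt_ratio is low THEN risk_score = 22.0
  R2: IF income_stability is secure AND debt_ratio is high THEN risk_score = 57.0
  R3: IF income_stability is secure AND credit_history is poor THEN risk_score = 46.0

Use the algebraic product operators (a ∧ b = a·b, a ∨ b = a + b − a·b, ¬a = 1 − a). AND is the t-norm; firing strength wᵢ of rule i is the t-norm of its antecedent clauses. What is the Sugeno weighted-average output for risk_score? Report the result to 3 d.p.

R1 (z=22.0): low=0.14 → w = 0.1400
R2 (z=57.0): secure=0.68, high=0.10; AND[a·b] → w = 0.0680
R3 (z=46.0): secure=0.68, poor=0.30; AND[a·b] → w = 0.2040
Weighted average = (0.1400·22.0 + 0.0680·57.0 + 0.2040·46.0) / (0.1400 + 0.0680 + 0.2040)
  = 16.3400 / 0.4120 = 39.660

39.660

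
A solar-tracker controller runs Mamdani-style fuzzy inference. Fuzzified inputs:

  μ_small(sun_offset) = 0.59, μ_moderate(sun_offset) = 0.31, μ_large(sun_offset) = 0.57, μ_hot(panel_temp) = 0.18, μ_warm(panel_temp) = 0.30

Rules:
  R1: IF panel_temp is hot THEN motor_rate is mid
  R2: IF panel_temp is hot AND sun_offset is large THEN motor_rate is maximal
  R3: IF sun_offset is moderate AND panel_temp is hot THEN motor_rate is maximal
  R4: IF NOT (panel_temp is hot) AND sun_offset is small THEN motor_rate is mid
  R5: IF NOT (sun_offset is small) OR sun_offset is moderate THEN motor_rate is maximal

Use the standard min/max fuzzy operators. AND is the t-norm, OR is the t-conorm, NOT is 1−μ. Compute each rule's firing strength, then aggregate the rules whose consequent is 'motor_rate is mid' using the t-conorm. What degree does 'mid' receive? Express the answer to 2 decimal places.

R1: hot=0.18 → w = 0.18
R2: hot=0.18, large=0.57; AND[min(a, b)] → w = 0.18
R3: moderate=0.31, hot=0.18; AND[min(a, b)] → w = 0.18
R4: ¬hot=1−0.18=0.82, small=0.59; AND[min(a, b)] → w = 0.59
R5: ¬small=1−0.59=0.41, moderate=0.31; OR[max(a, b)] → w = 0.41
Rules with consequent 'mid': {R1, R4} → strengths 0.18, 0.59
Aggregate via t-conorm [max(a, b)]: 0.59

0.59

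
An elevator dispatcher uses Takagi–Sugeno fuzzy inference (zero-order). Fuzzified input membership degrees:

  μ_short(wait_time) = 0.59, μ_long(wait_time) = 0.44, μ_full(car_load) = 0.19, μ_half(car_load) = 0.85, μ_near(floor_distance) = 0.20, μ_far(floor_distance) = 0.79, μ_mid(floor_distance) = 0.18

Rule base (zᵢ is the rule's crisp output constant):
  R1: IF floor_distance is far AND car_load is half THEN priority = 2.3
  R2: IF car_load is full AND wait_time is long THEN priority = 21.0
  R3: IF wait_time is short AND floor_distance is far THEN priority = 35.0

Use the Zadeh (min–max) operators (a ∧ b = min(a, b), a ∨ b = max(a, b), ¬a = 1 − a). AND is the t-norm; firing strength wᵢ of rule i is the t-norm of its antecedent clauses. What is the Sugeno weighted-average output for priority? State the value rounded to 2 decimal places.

R1 (z=2.3): far=0.79, half=0.85; AND[min(a, b)] → w = 0.79
R2 (z=21.0): full=0.19, long=0.44; AND[min(a, b)] → w = 0.19
R3 (z=35.0): short=0.59, far=0.79; AND[min(a, b)] → w = 0.59
Weighted average = (0.79·2.3 + 0.19·21.0 + 0.59·35.0) / (0.79 + 0.19 + 0.59)
  = 26.4570 / 1.5700 = 16.85

16.85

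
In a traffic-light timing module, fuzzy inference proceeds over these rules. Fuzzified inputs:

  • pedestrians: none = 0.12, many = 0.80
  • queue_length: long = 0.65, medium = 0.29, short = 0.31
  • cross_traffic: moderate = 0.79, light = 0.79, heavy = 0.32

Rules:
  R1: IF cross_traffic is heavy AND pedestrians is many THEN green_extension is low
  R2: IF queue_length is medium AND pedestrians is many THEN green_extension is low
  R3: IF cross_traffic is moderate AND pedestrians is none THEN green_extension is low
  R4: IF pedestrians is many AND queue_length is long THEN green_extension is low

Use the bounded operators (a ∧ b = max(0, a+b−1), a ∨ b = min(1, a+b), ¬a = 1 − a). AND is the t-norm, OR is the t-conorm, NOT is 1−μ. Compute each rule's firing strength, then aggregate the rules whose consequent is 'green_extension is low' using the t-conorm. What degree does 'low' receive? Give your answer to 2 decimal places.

R1: heavy=0.32, many=0.80; AND[max(0, a+b−1)] → w = 0.12
R2: medium=0.29, many=0.80; AND[max(0, a+b−1)] → w = 0.09
R3: moderate=0.79, none=0.12; AND[max(0, a+b−1)] → w = 0.00
R4: many=0.80, long=0.65; AND[max(0, a+b−1)] → w = 0.45
Rules with consequent 'low': {R1, R2, R3, R4} → strengths 0.12, 0.09, 0.00, 0.45
Aggregate via t-conorm [min(1, a+b)]: 0.66

0.66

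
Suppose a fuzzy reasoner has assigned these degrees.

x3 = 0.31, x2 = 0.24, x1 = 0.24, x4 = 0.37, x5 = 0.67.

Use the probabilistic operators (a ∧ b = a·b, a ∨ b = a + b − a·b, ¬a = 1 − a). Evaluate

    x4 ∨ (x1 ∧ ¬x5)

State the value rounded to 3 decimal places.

¬x5 = 1 − 0.6700 = 0.3300
x1 ∧ ¬x5 = a·b on (0.2400, 0.3300) = 0.0792
x4 ∨ (x1 ∧ ¬x5) = a + b − a·b on (0.3700, 0.0792) = 0.4199

0.420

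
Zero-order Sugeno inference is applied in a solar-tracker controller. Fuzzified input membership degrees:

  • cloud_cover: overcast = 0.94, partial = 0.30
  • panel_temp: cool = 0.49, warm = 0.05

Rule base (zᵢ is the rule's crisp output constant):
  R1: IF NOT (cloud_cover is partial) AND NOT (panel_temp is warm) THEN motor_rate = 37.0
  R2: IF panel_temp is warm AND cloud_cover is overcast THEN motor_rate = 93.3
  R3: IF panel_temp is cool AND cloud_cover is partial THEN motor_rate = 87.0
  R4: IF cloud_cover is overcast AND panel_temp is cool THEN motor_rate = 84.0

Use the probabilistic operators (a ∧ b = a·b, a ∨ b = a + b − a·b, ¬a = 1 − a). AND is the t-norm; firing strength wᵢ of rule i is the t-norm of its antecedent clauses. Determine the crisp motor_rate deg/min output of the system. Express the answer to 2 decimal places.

R1 (z=37.0): ¬partial=1−0.30=0.70, ¬warm=1−0.05=0.95; AND[a·b] → w = 0.6650
R2 (z=93.3): warm=0.05, overcast=0.94; AND[a·b] → w = 0.0470
R3 (z=87.0): cool=0.49, partial=0.30; AND[a·b] → w = 0.1470
R4 (z=84.0): overcast=0.94, cool=0.49; AND[a·b] → w = 0.4606
Weighted average = (0.6650·37.0 + 0.0470·93.3 + 0.1470·87.0 + 0.4606·84.0) / (0.6650 + 0.0470 + 0.1470 + 0.4606)
  = 80.4695 / 1.3196 = 60.98

60.98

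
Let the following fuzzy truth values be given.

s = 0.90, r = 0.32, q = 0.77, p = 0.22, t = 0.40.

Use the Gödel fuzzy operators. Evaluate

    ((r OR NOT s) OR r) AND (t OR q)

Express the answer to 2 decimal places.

NOT s = 1 − 0.90 = 0.10
r OR NOT s = max(a, b) on (0.32, 0.10) = 0.32
(r OR NOT s) OR r = max(a, b) on (0.32, 0.32) = 0.32
t OR q = max(a, b) on (0.40, 0.77) = 0.77
((r OR NOT s) OR r) AND (t OR q) = min(a, b) on (0.32, 0.77) = 0.32

0.32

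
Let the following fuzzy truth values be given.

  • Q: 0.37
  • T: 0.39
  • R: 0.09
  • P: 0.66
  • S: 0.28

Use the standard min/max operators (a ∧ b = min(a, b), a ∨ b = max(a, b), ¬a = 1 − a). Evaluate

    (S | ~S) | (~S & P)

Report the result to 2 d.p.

0.72

~S = 1 − 0.28 = 0.72
S | ~S = max(a, b) on (0.28, 0.72) = 0.72
~S = 1 − 0.28 = 0.72
~S & P = min(a, b) on (0.72, 0.66) = 0.66
(S | ~S) | (~S & P) = max(a, b) on (0.72, 0.66) = 0.72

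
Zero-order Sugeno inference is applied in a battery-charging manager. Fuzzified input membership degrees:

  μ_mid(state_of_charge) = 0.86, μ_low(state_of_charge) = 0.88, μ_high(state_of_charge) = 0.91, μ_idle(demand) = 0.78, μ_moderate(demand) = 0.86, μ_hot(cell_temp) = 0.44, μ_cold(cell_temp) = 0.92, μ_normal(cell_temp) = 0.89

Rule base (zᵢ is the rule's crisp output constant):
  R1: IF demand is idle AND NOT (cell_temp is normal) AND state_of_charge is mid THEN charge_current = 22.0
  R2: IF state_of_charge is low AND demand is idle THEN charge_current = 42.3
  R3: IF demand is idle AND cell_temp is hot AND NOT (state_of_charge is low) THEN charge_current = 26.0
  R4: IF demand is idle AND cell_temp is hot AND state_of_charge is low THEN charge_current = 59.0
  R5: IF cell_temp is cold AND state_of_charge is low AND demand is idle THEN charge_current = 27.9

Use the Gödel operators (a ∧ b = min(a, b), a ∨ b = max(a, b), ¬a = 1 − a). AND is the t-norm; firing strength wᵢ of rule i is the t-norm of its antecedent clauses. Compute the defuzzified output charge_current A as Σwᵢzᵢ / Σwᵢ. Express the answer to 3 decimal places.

38.680

R1 (z=22.0): idle=0.78, ¬normal=1−0.89=0.11, mid=0.86; AND[min(a, b)] → w = 0.11
R2 (z=42.3): low=0.88, idle=0.78; AND[min(a, b)] → w = 0.78
R3 (z=26.0): idle=0.78, hot=0.44, ¬low=1−0.88=0.12; AND[min(a, b)] → w = 0.12
R4 (z=59.0): idle=0.78, hot=0.44, low=0.88; AND[min(a, b)] → w = 0.44
R5 (z=27.9): cold=0.92, low=0.88, idle=0.78; AND[min(a, b)] → w = 0.78
Weighted average = (0.11·22.0 + 0.78·42.3 + 0.12·26.0 + 0.44·59.0 + 0.78·27.9) / (0.11 + 0.78 + 0.12 + 0.44 + 0.78)
  = 86.2560 / 2.2300 = 38.680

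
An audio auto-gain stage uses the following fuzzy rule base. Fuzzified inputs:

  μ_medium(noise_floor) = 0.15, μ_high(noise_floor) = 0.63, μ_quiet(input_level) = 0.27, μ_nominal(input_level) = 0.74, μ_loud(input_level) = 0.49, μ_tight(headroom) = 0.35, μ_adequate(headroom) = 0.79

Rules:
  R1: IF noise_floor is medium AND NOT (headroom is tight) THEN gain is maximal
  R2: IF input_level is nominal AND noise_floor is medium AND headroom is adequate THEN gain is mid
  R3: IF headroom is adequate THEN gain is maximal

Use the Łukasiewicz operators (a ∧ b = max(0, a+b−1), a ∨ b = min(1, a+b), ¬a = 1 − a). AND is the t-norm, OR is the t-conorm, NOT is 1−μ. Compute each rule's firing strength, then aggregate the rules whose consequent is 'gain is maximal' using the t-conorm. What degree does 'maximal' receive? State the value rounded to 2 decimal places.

0.79

R1: medium=0.15, ¬tight=1−0.35=0.65; AND[max(0, a+b−1)] → w = 0.00
R2: nominal=0.74, medium=0.15, adequate=0.79; AND[max(0, a+b−1)] → w = 0.00
R3: adequate=0.79 → w = 0.79
Rules with consequent 'maximal': {R1, R3} → strengths 0.00, 0.79
Aggregate via t-conorm [min(1, a+b)]: 0.79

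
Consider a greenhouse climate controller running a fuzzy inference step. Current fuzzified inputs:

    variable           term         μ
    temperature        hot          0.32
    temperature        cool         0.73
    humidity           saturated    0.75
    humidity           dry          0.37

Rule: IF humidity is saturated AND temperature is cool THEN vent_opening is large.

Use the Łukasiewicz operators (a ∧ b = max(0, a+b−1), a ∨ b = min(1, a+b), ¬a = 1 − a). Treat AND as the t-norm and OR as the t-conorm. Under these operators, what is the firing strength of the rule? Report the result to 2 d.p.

firing strength: saturated=0.75, cool=0.73; AND[max(0, a+b−1)] → w = 0.48

0.48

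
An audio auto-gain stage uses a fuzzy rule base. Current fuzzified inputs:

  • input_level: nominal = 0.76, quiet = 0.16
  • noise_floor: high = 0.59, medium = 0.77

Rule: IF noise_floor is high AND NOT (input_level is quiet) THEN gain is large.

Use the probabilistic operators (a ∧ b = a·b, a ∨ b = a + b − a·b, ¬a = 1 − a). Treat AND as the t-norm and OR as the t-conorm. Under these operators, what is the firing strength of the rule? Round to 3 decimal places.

0.496

firing strength: high=0.59, ¬quiet=1−0.16=0.84; AND[a·b] → w = 0.4956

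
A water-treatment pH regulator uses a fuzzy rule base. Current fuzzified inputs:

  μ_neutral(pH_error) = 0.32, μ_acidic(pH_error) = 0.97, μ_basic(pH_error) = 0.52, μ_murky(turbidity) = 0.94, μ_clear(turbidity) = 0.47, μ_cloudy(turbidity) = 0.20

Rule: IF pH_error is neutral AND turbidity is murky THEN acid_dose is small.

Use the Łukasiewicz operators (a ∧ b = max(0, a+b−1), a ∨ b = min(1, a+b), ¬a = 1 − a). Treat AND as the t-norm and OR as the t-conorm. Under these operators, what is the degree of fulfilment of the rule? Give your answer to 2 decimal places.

0.26

firing strength: neutral=0.32, murky=0.94; AND[max(0, a+b−1)] → w = 0.26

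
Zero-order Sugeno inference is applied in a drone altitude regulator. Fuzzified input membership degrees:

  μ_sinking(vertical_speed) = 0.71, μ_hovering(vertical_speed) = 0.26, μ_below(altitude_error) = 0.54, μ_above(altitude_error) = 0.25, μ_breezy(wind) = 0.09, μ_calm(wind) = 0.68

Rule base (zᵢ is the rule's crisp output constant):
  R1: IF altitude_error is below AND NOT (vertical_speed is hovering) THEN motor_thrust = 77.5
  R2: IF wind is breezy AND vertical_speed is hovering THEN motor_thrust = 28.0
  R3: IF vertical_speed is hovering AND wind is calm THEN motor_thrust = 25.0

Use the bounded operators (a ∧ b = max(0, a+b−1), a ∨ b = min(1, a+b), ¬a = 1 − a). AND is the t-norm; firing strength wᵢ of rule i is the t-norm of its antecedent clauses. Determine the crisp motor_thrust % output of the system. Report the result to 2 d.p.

77.50

R1 (z=77.5): below=0.54, ¬hovering=1−0.26=0.74; AND[max(0, a+b−1)] → w = 0.28
R2 (z=28.0): breezy=0.09, hovering=0.26; AND[max(0, a+b−1)] → w = 0.00
R3 (z=25.0): hovering=0.26, calm=0.68; AND[max(0, a+b−1)] → w = 0.00
Weighted average = (0.28·77.5 + 0.00·28.0 + 0.00·25.0) / (0.28 + 0.00 + 0.00)
  = 21.7000 / 0.2800 = 77.50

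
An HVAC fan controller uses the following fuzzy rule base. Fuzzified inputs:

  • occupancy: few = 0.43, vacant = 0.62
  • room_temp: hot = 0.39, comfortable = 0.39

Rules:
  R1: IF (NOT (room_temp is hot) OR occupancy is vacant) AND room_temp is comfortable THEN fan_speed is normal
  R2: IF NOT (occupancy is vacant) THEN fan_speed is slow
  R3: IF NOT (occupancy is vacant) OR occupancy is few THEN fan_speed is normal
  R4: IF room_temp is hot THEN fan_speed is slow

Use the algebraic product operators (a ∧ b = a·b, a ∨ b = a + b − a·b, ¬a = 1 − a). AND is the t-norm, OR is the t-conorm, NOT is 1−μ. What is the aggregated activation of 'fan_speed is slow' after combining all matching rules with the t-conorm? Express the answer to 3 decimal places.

R1: (¬hot=1−0.39=0.61 OR vacant=0.62) = 0.8518; AND[a·b] with comfortable=0.39 → w = 0.3322
R2: ¬vacant=1−0.62=0.38 → w = 0.3800
R3: ¬vacant=1−0.62=0.38, few=0.43; OR[a + b − a·b] → w = 0.6466
R4: hot=0.39 → w = 0.3900
Rules with consequent 'slow': {R2, R4} → strengths 0.3800, 0.3900
Aggregate via t-conorm [a + b − a·b]: 0.6218

0.622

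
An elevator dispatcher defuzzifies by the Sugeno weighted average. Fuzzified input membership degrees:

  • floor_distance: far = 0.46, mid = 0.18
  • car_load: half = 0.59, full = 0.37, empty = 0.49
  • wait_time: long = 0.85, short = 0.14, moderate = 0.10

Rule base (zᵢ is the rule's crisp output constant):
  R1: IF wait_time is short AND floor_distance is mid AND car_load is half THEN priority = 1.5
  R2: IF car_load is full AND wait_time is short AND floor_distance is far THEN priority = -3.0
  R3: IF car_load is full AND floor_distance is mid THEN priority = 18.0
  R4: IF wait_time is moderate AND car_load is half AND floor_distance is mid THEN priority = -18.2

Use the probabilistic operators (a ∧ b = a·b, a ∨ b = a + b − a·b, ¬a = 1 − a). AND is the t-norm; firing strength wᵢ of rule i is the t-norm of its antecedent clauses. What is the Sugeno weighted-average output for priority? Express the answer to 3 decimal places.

R1 (z=1.5): short=0.14, mid=0.18, half=0.59; AND[a·b] → w = 0.0149
R2 (z=-3.0): full=0.37, short=0.14, far=0.46; AND[a·b] → w = 0.0238
R3 (z=18.0): full=0.37, mid=0.18; AND[a·b] → w = 0.0666
R4 (z=-18.2): moderate=0.10, half=0.59, mid=0.18; AND[a·b] → w = 0.0106
Weighted average = (0.0149·1.5 + 0.0238·-3.0 + 0.0666·18.0 + 0.0106·-18.2) / (0.0149 + 0.0238 + 0.0666 + 0.0106)
  = 0.9563 / 0.1159 = 8.250

8.250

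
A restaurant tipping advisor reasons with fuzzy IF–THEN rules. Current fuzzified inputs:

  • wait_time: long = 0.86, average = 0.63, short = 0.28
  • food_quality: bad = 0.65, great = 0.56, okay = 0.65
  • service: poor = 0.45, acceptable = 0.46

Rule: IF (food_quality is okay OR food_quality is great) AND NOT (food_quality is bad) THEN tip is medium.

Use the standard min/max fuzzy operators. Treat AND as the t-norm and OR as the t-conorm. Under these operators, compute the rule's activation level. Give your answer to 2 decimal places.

0.35

firing strength: (okay=0.65 OR great=0.56) = 0.65; AND[min(a, b)] with ¬bad=1−0.65=0.35 → w = 0.35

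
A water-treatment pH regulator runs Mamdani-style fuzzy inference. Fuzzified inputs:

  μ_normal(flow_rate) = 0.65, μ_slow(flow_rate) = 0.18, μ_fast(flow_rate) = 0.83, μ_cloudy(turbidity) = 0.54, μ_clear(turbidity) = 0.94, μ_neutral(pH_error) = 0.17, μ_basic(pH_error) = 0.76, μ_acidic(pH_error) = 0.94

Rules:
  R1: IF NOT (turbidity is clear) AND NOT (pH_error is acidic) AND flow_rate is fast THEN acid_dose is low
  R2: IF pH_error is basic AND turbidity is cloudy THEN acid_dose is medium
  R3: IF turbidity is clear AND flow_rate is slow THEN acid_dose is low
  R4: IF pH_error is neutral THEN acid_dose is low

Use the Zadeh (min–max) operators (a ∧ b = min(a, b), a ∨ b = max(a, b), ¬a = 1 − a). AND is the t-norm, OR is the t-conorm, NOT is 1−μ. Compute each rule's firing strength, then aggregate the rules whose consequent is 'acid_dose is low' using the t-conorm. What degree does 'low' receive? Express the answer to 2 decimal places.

R1: ¬clear=1−0.94=0.06, ¬acidic=1−0.94=0.06, fast=0.83; AND[min(a, b)] → w = 0.06
R2: basic=0.76, cloudy=0.54; AND[min(a, b)] → w = 0.54
R3: clear=0.94, slow=0.18; AND[min(a, b)] → w = 0.18
R4: neutral=0.17 → w = 0.17
Rules with consequent 'low': {R1, R3, R4} → strengths 0.06, 0.18, 0.17
Aggregate via t-conorm [max(a, b)]: 0.18

0.18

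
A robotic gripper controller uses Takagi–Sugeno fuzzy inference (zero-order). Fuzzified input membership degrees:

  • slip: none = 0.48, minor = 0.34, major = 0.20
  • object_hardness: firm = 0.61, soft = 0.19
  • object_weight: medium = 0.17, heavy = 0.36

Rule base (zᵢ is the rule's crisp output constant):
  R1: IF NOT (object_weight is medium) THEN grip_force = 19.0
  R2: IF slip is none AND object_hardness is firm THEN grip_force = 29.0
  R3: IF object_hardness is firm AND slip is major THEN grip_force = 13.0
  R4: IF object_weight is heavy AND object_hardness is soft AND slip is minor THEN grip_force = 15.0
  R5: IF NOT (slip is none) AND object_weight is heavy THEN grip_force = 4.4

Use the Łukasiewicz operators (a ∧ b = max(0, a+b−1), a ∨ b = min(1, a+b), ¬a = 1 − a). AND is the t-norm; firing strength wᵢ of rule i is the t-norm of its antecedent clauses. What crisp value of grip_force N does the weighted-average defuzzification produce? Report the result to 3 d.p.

R1 (z=19.0): ¬medium=1−0.17=0.83 → w = 0.83
R2 (z=29.0): none=0.48, firm=0.61; AND[max(0, a+b−1)] → w = 0.09
R3 (z=13.0): firm=0.61, major=0.20; AND[max(0, a+b−1)] → w = 0.00
R4 (z=15.0): heavy=0.36, soft=0.19, minor=0.34; AND[max(0, a+b−1)] → w = 0.00
R5 (z=4.4): ¬none=1−0.48=0.52, heavy=0.36; AND[max(0, a+b−1)] → w = 0.00
Weighted average = (0.83·19.0 + 0.09·29.0 + 0.00·13.0 + 0.00·15.0 + 0.00·4.4) / (0.83 + 0.09 + 0.00 + 0.00 + 0.00)
  = 18.3800 / 0.9200 = 19.978

19.978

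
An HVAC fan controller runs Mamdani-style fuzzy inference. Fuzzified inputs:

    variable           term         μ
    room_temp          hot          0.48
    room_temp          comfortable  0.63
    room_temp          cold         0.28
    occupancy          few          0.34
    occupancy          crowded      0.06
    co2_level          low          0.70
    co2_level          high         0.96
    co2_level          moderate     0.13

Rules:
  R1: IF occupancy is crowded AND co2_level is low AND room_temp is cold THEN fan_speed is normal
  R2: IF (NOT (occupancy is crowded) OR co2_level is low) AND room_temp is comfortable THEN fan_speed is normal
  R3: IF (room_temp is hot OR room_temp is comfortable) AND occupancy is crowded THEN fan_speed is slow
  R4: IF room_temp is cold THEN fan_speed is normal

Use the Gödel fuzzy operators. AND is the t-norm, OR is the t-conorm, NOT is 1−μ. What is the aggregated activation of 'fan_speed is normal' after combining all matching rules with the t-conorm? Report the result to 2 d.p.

R1: crowded=0.06, low=0.70, cold=0.28; AND[min(a, b)] → w = 0.06
R2: (¬crowded=1−0.06=0.94 OR low=0.70) = 0.94; AND[min(a, b)] with comfortable=0.63 → w = 0.63
R3: (hot=0.48 OR comfortable=0.63) = 0.63; AND[min(a, b)] with crowded=0.06 → w = 0.06
R4: cold=0.28 → w = 0.28
Rules with consequent 'normal': {R1, R2, R4} → strengths 0.06, 0.63, 0.28
Aggregate via t-conorm [max(a, b)]: 0.63

0.63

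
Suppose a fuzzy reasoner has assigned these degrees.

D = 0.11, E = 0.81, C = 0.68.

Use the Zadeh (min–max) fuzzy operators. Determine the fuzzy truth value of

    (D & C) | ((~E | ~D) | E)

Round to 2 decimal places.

D & C = min(a, b) on (0.11, 0.68) = 0.11
~E = 1 − 0.81 = 0.19
~D = 1 − 0.11 = 0.89
~E | ~D = max(a, b) on (0.19, 0.89) = 0.89
(~E | ~D) | E = max(a, b) on (0.89, 0.81) = 0.89
(D & C) | ((~E | ~D) | E) = max(a, b) on (0.11, 0.89) = 0.89

0.89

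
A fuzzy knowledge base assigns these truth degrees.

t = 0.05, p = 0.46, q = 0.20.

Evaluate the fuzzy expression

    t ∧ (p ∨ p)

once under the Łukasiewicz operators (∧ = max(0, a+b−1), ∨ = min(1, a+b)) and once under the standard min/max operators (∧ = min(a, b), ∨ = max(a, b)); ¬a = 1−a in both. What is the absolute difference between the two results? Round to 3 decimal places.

Under Łukasiewicz:
  p ∨ p = min(1, a+b) on (0.46, 0.46) = 0.92
  t ∧ (p ∨ p) = max(0, a+b−1) on (0.05, 0.92) = 0.00
  → value = 0.0000
Under standard min/max:
  p ∨ p = max(a, b) on (0.46, 0.46) = 0.46
  t ∧ (p ∨ p) = min(a, b) on (0.05, 0.46) = 0.05
  → value = 0.0500
|0.0000 − 0.0500| = 0.050

0.050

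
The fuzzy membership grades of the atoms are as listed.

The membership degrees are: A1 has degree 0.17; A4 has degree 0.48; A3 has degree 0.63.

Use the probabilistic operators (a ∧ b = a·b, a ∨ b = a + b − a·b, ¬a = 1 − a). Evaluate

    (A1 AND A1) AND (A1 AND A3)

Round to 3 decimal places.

0.003

A1 AND A1 = a·b on (0.1700, 0.1700) = 0.0289
A1 AND A3 = a·b on (0.1700, 0.6300) = 0.1071
(A1 AND A1) AND (A1 AND A3) = a·b on (0.0289, 0.1071) = 0.0031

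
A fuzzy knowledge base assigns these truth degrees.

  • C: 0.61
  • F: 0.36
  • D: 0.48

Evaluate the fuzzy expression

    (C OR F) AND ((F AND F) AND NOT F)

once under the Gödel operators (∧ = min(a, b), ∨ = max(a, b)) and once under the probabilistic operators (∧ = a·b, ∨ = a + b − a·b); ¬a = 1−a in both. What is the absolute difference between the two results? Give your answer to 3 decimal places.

Under Gödel:
  C OR F = max(a, b) on (0.61, 0.36) = 0.61
  F AND F = min(a, b) on (0.36, 0.36) = 0.36
  NOT F = 1 − 0.36 = 0.64
  (F AND F) AND NOT F = min(a, b) on (0.36, 0.64) = 0.36
  (C OR F) AND ((F AND F) AND NOT F) = min(a, b) on (0.61, 0.36) = 0.36
  → value = 0.3600
Under probabilistic:
  C OR F = a + b − a·b on (0.6100, 0.3600) = 0.7504
  F AND F = a·b on (0.3600, 0.3600) = 0.1296
  NOT F = 1 − 0.3600 = 0.6400
  (F AND F) AND NOT F = a·b on (0.1296, 0.6400) = 0.0829
  (C OR F) AND ((F AND F) AND NOT F) = a·b on (0.7504, 0.0829) = 0.0622
  → value = 0.0622
|0.3600 − 0.0622| = 0.298

0.298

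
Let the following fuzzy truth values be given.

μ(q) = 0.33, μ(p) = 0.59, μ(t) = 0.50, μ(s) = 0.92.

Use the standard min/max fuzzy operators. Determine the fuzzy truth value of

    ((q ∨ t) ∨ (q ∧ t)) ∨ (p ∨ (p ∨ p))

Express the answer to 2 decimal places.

q ∨ t = max(a, b) on (0.33, 0.50) = 0.50
q ∧ t = min(a, b) on (0.33, 0.50) = 0.33
(q ∨ t) ∨ (q ∧ t) = max(a, b) on (0.50, 0.33) = 0.50
p ∨ p = max(a, b) on (0.59, 0.59) = 0.59
p ∨ (p ∨ p) = max(a, b) on (0.59, 0.59) = 0.59
((q ∨ t) ∨ (q ∧ t)) ∨ (p ∨ (p ∨ p)) = max(a, b) on (0.50, 0.59) = 0.59

0.59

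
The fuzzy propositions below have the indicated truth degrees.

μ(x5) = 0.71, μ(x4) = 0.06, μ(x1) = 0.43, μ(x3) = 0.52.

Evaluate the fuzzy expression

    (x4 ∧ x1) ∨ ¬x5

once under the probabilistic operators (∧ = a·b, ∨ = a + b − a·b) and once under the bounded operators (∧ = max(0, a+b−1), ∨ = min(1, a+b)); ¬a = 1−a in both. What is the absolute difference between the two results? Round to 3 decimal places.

0.018

Under probabilistic:
  x4 ∧ x1 = a·b on (0.0600, 0.4300) = 0.0258
  ¬x5 = 1 − 0.7100 = 0.2900
  (x4 ∧ x1) ∨ ¬x5 = a + b − a·b on (0.0258, 0.2900) = 0.3083
  → value = 0.3083
Under bounded:
  x4 ∧ x1 = max(0, a+b−1) on (0.06, 0.43) = 0.00
  ¬x5 = 1 − 0.71 = 0.29
  (x4 ∧ x1) ∨ ¬x5 = min(1, a+b) on (0.00, 0.29) = 0.29
  → value = 0.2900
|0.3083 − 0.2900| = 0.018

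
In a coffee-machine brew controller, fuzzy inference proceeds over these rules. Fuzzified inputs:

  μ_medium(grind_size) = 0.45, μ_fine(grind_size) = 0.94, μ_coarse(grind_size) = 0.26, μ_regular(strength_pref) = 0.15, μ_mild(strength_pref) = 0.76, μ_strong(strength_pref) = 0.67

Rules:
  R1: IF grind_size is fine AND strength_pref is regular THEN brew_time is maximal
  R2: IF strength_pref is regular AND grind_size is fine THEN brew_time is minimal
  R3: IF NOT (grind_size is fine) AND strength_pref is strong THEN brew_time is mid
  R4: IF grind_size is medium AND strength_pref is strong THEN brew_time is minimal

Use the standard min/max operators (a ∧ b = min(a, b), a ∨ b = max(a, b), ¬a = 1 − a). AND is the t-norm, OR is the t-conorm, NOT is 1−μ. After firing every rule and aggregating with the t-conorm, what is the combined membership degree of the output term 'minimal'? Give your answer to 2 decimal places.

0.45

R1: fine=0.94, regular=0.15; AND[min(a, b)] → w = 0.15
R2: regular=0.15, fine=0.94; AND[min(a, b)] → w = 0.15
R3: ¬fine=1−0.94=0.06, strong=0.67; AND[min(a, b)] → w = 0.06
R4: medium=0.45, strong=0.67; AND[min(a, b)] → w = 0.45
Rules with consequent 'minimal': {R2, R4} → strengths 0.15, 0.45
Aggregate via t-conorm [max(a, b)]: 0.45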